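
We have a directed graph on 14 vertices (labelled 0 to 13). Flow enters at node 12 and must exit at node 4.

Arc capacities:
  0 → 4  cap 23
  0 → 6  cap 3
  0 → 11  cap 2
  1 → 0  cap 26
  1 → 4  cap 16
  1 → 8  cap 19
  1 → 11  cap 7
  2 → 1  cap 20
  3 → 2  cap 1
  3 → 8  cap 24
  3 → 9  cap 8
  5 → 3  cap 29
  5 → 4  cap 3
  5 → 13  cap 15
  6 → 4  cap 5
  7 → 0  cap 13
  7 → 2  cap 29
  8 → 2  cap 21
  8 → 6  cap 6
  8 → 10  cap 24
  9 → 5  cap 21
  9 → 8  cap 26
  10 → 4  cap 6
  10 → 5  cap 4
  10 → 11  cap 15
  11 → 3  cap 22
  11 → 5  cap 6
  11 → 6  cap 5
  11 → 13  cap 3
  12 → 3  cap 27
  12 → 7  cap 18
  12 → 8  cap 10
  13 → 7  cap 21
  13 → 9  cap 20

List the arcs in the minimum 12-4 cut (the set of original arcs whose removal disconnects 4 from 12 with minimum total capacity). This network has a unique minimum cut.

Min-cut arcs: {(2,1), (5,4), (6,4), (7,0), (10,4)} (total capacity 47)

augment #1: 12→7→0→4 push 13
augment #2: 12→8→6→4 push 5
augment #3: 12→8→10→4 push 5
augment #4: 12→3→2→1→4 push 1
augment #5: 12→3→8→10→4 push 1
augment #6: 12→3→9→5→4 push 3
augment #7: 12→7→2→1→4 push 5
augment #8: 12→3→8→2→1→4 push 10
augment #9: 12→3→8→2→1→0→4 push 4
max flow = 47; residual-reachable set from 12 gives S-side
cut edges (S→T): {(2,1), (5,4), (6,4), (7,0), (10,4)} total cap 47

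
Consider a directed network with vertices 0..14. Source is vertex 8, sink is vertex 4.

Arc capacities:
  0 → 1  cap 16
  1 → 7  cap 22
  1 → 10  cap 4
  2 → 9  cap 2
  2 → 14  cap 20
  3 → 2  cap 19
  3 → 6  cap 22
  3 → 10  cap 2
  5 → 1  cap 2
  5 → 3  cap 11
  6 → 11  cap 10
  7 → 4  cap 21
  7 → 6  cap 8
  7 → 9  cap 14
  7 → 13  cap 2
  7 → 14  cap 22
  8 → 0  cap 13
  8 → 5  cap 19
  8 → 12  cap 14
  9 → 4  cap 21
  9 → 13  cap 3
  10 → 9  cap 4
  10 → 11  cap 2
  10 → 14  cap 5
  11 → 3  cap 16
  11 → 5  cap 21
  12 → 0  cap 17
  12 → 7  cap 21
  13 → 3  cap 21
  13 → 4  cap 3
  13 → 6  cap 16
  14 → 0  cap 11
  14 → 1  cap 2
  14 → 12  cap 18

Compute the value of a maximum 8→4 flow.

Maximum flow value: 40

augment #1: 8→12→7→4 bottleneck 14, total now 14
augment #2: 8→0→1→7→4 bottleneck 7, total now 21
augment #3: 8→0→1→7→9→4 bottleneck 6, total now 27
augment #4: 8→5→1→7→9→4 bottleneck 2, total now 29
augment #5: 8→5→3→2→9→4 bottleneck 2, total now 31
augment #6: 8→5→3→10→9→4 bottleneck 2, total now 33
augment #7: 8→5→3→2→14→1→7→9→4 bottleneck 2, total now 35
augment #8: 8→5→3→2→14→12→7→9→4 bottleneck 4, total now 39
augment #9: 8→5→3→2→14→12→7→13→4 bottleneck 1, total now 40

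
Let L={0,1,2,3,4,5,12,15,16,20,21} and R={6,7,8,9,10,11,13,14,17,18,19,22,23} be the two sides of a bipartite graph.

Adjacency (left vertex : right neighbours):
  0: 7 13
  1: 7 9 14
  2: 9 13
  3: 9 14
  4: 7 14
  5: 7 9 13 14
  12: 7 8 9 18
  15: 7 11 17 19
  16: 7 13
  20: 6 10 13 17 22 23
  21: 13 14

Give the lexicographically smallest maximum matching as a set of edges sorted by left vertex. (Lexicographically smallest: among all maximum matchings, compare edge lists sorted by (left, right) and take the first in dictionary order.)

Lex-smallest maximum matching: {(0,7), (1,9), (2,13), (3,14), (12,8), (15,11), (20,6)}

|M| = 7 (so the lex-smallest maximum matching has 7 edges)
process left vertices in ascending order; for each, take the smallest-labelled available neighbour that still permits 7 edges overall, or leave it unmatched if none does
lex-smallest matching: {0-7, 1-9, 2-13, 3-14, 12-8, 15-11, 20-6}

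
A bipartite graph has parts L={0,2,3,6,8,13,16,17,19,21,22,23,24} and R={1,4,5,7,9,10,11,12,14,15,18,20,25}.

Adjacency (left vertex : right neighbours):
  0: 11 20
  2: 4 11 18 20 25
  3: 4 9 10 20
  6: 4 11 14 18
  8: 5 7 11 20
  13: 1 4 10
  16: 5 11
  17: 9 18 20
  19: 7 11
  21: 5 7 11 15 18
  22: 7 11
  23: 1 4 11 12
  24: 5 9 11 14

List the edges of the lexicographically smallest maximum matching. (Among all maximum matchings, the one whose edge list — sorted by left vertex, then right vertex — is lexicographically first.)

|M| = 12 (so the lex-smallest maximum matching has 12 edges)
process left vertices in ascending order; for each, take the smallest-labelled available neighbour that still permits 12 edges overall, or leave it unmatched if none does
lex-smallest matching: {0-11, 2-4, 3-10, 6-14, 8-20, 13-1, 16-5, 17-18, 19-7, 21-15, 23-12, 24-9}

Lex-smallest maximum matching: {(0,11), (2,4), (3,10), (6,14), (8,20), (13,1), (16,5), (17,18), (19,7), (21,15), (23,12), (24,9)}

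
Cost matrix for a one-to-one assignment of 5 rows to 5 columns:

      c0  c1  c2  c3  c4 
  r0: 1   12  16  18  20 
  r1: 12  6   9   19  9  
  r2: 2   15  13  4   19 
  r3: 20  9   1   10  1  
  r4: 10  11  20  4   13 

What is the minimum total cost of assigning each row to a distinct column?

one of 2 optimal assignments: row0→col0 (cost 1), row1→col1 (cost 6), row2→col2 (cost 13), row3→col4 (cost 1), row4→col3 (cost 4)
total = 1 + 6 + 13 + 1 + 4 = 25

Minimum assignment cost: 25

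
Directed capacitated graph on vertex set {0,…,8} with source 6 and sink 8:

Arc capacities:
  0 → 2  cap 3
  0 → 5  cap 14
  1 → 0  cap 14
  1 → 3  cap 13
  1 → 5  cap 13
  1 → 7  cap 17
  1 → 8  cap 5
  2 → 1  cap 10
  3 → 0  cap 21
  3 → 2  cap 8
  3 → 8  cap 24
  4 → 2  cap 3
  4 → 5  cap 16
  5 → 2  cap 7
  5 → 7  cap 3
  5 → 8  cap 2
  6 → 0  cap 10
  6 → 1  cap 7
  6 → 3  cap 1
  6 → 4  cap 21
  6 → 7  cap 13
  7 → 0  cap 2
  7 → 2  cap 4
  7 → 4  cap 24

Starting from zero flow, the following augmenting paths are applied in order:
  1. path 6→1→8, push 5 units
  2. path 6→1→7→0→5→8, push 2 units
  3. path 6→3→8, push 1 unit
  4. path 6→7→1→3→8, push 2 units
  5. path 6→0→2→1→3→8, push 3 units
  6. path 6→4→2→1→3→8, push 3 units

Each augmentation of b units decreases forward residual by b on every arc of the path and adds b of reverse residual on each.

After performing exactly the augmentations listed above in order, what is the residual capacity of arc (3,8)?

Residual capacity of (3,8): 15

after path 1 (6→1→8, push 5): res(3,8)=24
after path 2 (6→1→7→0→5→8, push 2): res(3,8)=24
after path 3 (6→3→8, push 1): res(3,8)=23
after path 4 (6→7→1→3→8, push 2): res(3,8)=21
after path 5 (6→0→2→1→3→8, push 3): res(3,8)=18
after path 6 (6→4→2→1→3→8, push 3): res(3,8)=15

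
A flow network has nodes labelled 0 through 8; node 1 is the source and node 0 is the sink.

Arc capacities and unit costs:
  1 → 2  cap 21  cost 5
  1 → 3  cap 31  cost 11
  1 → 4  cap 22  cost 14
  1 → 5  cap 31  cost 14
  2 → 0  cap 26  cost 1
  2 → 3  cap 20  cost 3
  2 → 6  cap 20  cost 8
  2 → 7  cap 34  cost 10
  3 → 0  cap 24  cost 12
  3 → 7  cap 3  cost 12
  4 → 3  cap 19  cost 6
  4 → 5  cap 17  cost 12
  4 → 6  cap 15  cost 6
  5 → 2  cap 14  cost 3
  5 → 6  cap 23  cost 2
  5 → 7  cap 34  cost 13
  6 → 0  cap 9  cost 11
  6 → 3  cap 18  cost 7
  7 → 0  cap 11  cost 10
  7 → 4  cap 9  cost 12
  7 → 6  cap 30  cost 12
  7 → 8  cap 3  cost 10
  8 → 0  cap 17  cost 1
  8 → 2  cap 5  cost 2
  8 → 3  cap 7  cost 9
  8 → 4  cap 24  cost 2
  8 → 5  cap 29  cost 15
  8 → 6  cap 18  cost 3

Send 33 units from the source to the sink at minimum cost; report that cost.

shortest-cost path #1: 1→2→0 push 21 @ unit cost 6 (adds 126)
shortest-cost path #2: 1→5→2→0 push 5 @ unit cost 18 (adds 90)
shortest-cost path #3: 1→3→0 push 7 @ unit cost 23 (adds 161)
total cost = 377

Minimum cost for 33 units: 377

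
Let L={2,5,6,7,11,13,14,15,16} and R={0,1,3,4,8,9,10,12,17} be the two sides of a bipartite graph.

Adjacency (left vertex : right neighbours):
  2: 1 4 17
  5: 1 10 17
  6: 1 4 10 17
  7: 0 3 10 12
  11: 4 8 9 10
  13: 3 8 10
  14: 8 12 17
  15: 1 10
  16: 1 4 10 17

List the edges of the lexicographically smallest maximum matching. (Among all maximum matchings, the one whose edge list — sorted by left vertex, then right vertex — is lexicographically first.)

Lex-smallest maximum matching: {(2,1), (5,10), (6,4), (7,0), (11,8), (13,3), (14,12), (16,17)}

|M| = 8 (so the lex-smallest maximum matching has 8 edges)
process left vertices in ascending order; for each, take the smallest-labelled available neighbour that still permits 8 edges overall, or leave it unmatched if none does
lex-smallest matching: {2-1, 5-10, 6-4, 7-0, 11-8, 13-3, 14-12, 16-17}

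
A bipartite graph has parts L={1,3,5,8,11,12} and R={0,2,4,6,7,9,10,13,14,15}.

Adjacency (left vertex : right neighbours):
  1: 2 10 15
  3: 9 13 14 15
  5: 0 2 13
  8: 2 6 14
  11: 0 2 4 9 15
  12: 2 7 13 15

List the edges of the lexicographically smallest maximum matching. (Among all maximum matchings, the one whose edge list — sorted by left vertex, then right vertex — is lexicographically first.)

Lex-smallest maximum matching: {(1,2), (3,9), (5,0), (8,6), (11,4), (12,7)}

|M| = 6 (so the lex-smallest maximum matching has 6 edges)
process left vertices in ascending order; for each, take the smallest-labelled available neighbour that still permits 6 edges overall, or leave it unmatched if none does
lex-smallest matching: {1-2, 3-9, 5-0, 8-6, 11-4, 12-7}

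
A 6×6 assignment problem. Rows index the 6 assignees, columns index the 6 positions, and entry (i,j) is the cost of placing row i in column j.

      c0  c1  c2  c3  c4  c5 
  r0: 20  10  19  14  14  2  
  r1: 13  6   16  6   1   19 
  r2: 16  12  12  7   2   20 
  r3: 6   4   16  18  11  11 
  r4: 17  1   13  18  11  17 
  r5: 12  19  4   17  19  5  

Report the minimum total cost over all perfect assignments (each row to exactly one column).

Minimum assignment cost: 21

one of 2 optimal assignments: row0→col5 (cost 2), row1→col3 (cost 6), row2→col4 (cost 2), row3→col0 (cost 6), row4→col1 (cost 1), row5→col2 (cost 4)
total = 2 + 6 + 2 + 6 + 1 + 4 = 21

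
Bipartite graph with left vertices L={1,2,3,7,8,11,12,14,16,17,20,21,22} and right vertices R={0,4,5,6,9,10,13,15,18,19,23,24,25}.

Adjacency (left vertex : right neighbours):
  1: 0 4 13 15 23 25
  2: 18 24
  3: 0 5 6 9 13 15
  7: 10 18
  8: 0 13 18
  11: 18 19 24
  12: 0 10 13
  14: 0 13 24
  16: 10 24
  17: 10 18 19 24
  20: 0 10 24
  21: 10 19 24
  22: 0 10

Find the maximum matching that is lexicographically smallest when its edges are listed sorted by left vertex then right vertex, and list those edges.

Lex-smallest maximum matching: {(1,4), (2,18), (3,5), (7,10), (8,0), (11,19), (12,13), (14,24)}

|M| = 8 (so the lex-smallest maximum matching has 8 edges)
process left vertices in ascending order; for each, take the smallest-labelled available neighbour that still permits 8 edges overall, or leave it unmatched if none does
lex-smallest matching: {1-4, 2-18, 3-5, 7-10, 8-0, 11-19, 12-13, 14-24}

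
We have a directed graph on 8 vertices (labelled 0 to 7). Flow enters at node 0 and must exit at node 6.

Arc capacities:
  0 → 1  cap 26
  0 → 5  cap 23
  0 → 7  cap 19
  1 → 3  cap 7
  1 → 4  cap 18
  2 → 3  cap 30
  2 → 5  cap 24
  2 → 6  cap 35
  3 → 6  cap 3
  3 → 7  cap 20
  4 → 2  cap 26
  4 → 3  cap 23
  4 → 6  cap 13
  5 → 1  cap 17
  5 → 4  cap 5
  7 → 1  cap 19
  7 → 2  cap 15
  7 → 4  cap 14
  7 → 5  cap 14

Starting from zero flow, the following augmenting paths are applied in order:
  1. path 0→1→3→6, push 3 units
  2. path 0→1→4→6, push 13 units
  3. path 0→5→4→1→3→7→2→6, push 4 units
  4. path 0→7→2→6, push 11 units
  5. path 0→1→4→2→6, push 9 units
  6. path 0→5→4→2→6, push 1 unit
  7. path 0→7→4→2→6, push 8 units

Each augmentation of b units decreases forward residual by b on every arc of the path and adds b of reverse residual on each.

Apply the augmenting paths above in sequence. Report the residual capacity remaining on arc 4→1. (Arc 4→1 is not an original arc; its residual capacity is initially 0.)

Residual capacity of (4,1): 18

after path 1 (0→1→3→6, push 3): res(4,1)=0
after path 2 (0→1→4→6, push 13): res(4,1)=13
after path 3 (0→5→4→1→3→7→2→6, push 4): res(4,1)=9
after path 4 (0→7→2→6, push 11): res(4,1)=9
after path 5 (0→1→4→2→6, push 9): res(4,1)=18
after path 6 (0→5→4→2→6, push 1): res(4,1)=18
after path 7 (0→7→4→2→6, push 8): res(4,1)=18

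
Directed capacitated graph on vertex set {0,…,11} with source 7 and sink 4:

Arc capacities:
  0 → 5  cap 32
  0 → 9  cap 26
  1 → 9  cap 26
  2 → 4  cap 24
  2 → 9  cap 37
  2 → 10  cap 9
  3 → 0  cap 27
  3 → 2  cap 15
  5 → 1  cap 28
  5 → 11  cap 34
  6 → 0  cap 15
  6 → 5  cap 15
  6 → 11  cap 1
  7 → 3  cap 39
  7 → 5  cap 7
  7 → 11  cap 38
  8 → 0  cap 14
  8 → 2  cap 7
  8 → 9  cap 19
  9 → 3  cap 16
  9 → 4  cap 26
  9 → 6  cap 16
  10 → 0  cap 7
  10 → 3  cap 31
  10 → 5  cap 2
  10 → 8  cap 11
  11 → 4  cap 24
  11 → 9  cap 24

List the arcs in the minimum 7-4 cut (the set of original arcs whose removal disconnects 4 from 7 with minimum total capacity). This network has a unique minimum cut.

augment #1: 7→11→4 push 24
augment #2: 7→3→2→4 push 15
augment #3: 7→11→9→4 push 14
augment #4: 7→3→0→9→4 push 12
max flow = 65; residual-reachable set from 7 gives S-side
cut edges (S→T): {(3,2), (9,4), (11,4)} total cap 65

Min-cut arcs: {(3,2), (9,4), (11,4)} (total capacity 65)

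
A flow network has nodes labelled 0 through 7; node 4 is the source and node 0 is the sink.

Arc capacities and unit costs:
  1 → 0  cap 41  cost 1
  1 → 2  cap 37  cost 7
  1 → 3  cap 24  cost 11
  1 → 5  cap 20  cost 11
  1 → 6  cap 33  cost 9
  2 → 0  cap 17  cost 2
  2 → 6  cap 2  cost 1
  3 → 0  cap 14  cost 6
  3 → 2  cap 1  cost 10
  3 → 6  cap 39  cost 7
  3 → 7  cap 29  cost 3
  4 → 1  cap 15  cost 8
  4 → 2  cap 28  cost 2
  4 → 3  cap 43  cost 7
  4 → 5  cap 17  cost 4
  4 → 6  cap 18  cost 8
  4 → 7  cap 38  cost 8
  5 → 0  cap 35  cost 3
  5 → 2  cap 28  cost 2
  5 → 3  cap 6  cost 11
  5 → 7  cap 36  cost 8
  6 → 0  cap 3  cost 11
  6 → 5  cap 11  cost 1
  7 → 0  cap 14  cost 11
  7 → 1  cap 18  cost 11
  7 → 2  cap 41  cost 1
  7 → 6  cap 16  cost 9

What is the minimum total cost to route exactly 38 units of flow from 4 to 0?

Minimum cost for 38 units: 219

shortest-cost path #1: 4→2→0 push 17 @ unit cost 4 (adds 68)
shortest-cost path #2: 4→5→0 push 17 @ unit cost 7 (adds 119)
shortest-cost path #3: 4→2→6→5→0 push 2 @ unit cost 7 (adds 14)
shortest-cost path #4: 4→1→0 push 2 @ unit cost 9 (adds 18)
total cost = 219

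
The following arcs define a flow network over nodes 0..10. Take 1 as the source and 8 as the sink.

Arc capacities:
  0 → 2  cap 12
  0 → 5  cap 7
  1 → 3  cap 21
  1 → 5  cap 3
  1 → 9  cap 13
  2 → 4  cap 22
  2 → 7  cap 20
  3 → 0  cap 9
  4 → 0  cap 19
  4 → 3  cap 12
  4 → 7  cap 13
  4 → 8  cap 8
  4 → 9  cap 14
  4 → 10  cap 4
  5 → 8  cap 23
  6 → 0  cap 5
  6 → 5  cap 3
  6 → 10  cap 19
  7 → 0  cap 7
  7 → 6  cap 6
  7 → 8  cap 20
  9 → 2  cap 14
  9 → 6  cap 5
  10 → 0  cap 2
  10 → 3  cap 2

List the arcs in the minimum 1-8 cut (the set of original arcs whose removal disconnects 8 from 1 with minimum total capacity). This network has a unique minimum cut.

Min-cut arcs: {(1,5), (1,9), (3,0)} (total capacity 25)

augment #1: 1→5→8 push 3
augment #2: 1→3→0→5→8 push 7
augment #3: 1→9→2→4→8 push 8
augment #4: 1→9→2→7→8 push 5
augment #5: 1→3→0→2→7→8 push 2
max flow = 25; residual-reachable set from 1 gives S-side
cut edges (S→T): {(1,5), (1,9), (3,0)} total cap 25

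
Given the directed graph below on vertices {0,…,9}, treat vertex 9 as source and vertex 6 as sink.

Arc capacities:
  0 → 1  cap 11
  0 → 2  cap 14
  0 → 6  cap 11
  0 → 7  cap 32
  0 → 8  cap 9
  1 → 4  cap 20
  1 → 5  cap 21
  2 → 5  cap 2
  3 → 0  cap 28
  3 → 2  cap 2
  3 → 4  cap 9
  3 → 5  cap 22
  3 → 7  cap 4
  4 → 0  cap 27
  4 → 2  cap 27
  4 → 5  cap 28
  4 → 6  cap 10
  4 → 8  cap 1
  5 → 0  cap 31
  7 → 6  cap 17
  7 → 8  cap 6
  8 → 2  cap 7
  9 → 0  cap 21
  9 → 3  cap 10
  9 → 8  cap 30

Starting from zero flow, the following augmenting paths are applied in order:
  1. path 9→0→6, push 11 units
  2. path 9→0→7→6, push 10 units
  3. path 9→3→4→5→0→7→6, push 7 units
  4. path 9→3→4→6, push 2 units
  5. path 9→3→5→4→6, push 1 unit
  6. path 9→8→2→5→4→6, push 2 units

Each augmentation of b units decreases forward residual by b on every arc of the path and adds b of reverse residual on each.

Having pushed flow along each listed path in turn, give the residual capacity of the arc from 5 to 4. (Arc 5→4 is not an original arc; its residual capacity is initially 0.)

after path 1 (9→0→6, push 11): res(5,4)=0
after path 2 (9→0→7→6, push 10): res(5,4)=0
after path 3 (9→3→4→5→0→7→6, push 7): res(5,4)=7
after path 4 (9→3→4→6, push 2): res(5,4)=7
after path 5 (9→3→5→4→6, push 1): res(5,4)=6
after path 6 (9→8→2→5→4→6, push 2): res(5,4)=4

Residual capacity of (5,4): 4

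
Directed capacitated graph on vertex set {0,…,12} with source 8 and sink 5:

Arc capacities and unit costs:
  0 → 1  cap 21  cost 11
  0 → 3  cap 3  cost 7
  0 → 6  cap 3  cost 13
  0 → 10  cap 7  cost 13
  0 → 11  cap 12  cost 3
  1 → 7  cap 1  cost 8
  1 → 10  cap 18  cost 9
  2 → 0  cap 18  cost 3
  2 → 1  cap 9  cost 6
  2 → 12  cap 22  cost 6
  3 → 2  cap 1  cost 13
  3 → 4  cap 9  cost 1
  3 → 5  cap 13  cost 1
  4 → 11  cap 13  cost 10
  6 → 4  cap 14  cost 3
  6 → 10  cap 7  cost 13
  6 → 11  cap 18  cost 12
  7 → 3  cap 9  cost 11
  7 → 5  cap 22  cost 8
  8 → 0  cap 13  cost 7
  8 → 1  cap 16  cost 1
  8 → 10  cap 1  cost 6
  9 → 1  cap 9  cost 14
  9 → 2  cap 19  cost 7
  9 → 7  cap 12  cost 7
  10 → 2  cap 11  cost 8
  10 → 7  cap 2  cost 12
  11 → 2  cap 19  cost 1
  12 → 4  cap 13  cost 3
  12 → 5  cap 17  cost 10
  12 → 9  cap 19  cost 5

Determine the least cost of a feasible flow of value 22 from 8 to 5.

shortest-cost path #1: 8→0→3→5 push 3 @ unit cost 15 (adds 45)
shortest-cost path #2: 8→1→7→5 push 1 @ unit cost 17 (adds 17)
shortest-cost path #3: 8→10→7→5 push 1 @ unit cost 26 (adds 26)
shortest-cost path #4: 8→0→11→2→12→5 push 10 @ unit cost 27 (adds 270)
shortest-cost path #5: 8→1→10→7→5 push 1 @ unit cost 30 (adds 30)
shortest-cost path #6: 8→1→10→2→12→5 push 6 @ unit cost 34 (adds 204)
total cost = 592

Minimum cost for 22 units: 592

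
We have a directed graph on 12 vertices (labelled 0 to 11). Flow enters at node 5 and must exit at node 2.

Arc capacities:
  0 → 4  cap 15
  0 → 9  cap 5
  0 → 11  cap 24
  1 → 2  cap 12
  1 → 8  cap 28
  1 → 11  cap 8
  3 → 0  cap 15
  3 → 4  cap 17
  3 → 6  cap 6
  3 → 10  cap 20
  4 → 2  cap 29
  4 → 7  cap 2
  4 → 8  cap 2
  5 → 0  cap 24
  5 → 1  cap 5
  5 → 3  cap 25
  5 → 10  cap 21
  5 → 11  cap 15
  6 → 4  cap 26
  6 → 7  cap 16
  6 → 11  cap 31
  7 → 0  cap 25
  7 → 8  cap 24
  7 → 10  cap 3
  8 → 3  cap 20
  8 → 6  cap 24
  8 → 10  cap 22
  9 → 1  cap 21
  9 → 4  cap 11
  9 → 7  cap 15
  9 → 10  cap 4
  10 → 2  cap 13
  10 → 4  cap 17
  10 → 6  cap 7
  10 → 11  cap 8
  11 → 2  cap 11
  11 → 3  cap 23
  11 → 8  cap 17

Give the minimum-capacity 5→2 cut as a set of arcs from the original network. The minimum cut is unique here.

augment #1: 5→1→2 push 5
augment #2: 5→10→2 push 13
augment #3: 5→11→2 push 11
augment #4: 5→0→4→2 push 15
augment #5: 5→3→4→2 push 14
augment #6: 5→0→9→1→2 push 5
max flow = 63; residual-reachable set from 5 gives S-side
cut edges (S→T): {(0,9), (4,2), (5,1), (10,2), (11,2)} total cap 63

Min-cut arcs: {(0,9), (4,2), (5,1), (10,2), (11,2)} (total capacity 63)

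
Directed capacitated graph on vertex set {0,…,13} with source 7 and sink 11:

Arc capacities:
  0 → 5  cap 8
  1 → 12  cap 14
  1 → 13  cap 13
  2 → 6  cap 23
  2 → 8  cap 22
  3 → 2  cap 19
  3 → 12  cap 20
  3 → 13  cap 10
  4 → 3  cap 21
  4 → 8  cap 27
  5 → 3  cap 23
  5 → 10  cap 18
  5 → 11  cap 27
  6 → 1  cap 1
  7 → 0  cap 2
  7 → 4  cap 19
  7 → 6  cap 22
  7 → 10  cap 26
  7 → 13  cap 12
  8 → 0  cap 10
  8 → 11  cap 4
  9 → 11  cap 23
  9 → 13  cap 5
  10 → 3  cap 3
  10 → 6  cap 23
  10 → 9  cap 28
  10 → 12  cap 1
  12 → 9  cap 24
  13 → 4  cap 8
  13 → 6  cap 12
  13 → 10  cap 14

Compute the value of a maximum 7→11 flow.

Maximum flow value: 35

augment #1: 7→0→5→11 bottleneck 2, total now 2
augment #2: 7→4→8→11 bottleneck 4, total now 6
augment #3: 7→10→9→11 bottleneck 23, total now 29
augment #4: 7→4→8→0→5→11 bottleneck 6, total now 35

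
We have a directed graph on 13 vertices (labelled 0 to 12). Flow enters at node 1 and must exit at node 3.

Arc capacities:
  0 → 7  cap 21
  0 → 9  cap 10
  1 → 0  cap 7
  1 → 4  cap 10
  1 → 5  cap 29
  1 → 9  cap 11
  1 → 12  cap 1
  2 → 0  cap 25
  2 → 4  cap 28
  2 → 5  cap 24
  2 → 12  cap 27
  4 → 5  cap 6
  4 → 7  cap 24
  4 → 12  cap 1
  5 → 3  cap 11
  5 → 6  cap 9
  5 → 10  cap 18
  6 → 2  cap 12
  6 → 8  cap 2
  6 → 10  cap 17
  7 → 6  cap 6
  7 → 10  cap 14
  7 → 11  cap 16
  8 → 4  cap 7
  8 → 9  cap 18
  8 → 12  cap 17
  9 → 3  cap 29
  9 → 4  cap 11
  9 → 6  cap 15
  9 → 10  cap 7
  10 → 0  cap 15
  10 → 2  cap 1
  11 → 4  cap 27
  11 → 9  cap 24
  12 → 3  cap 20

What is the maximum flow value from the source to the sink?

Maximum flow value: 57

augment #1: 1→5→3 bottleneck 11, total now 11
augment #2: 1→9→3 bottleneck 11, total now 22
augment #3: 1→12→3 bottleneck 1, total now 23
augment #4: 1→0→9→3 bottleneck 7, total now 30
augment #5: 1→4→12→3 bottleneck 1, total now 31
augment #6: 1→4→7→11→9→3 bottleneck 9, total now 40
augment #7: 1→5→6→2→12→3 bottleneck 9, total now 49
augment #8: 1→5→10→0→9→3 bottleneck 2, total now 51
augment #9: 1→5→10→2→12→3 bottleneck 1, total now 52
augment #10: 1→5→10→0→7→6→2→12→3 bottleneck 3, total now 55
augment #11: 1→5→10→0→7→6→8→12→3 bottleneck 2, total now 57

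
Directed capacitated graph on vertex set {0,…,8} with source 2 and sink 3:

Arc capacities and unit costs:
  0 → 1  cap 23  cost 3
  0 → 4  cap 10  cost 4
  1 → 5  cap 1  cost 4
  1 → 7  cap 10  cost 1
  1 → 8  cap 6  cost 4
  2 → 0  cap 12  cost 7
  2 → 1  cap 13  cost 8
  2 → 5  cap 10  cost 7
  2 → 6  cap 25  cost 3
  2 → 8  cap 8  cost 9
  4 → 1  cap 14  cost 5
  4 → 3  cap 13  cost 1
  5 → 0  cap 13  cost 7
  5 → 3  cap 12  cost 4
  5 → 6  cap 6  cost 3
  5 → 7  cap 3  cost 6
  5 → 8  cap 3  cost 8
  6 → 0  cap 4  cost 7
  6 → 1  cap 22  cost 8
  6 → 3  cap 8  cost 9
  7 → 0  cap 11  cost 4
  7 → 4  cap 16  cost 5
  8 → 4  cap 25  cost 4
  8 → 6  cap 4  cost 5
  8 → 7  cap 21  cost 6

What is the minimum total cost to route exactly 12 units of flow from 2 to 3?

shortest-cost path #1: 2→5→3 push 10 @ unit cost 11 (adds 110)
shortest-cost path #2: 2→6→3 push 2 @ unit cost 12 (adds 24)
total cost = 134

Minimum cost for 12 units: 134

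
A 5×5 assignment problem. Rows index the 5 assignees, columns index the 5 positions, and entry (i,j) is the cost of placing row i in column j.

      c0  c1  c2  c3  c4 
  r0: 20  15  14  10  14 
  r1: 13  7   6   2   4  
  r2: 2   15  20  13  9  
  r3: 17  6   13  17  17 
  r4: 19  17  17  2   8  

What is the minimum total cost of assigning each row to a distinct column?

optimal assignment: row0→col2 (cost 14), row1→col4 (cost 4), row2→col0 (cost 2), row3→col1 (cost 6), row4→col3 (cost 2)
total = 14 + 4 + 2 + 6 + 2 = 28

Minimum assignment cost: 28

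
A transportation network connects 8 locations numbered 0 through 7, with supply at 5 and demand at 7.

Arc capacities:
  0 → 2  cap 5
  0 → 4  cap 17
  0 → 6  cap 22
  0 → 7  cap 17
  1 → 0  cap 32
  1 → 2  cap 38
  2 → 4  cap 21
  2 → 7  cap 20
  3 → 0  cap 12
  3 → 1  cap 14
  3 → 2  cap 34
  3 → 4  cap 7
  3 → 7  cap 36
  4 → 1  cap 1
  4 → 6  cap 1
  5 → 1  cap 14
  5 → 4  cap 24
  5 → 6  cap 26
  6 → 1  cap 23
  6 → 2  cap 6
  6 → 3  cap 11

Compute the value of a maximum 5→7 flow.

augment #1: 5→1→0→7 bottleneck 14, total now 14
augment #2: 5→6→2→7 bottleneck 6, total now 20
augment #3: 5→6→3→7 bottleneck 11, total now 31
augment #4: 5→4→1→0→7 bottleneck 1, total now 32
augment #5: 5→6→1→0→7 bottleneck 2, total now 34
augment #6: 5→6→1→2→7 bottleneck 7, total now 41
augment #7: 5→4→6→1→2→7 bottleneck 1, total now 42

Maximum flow value: 42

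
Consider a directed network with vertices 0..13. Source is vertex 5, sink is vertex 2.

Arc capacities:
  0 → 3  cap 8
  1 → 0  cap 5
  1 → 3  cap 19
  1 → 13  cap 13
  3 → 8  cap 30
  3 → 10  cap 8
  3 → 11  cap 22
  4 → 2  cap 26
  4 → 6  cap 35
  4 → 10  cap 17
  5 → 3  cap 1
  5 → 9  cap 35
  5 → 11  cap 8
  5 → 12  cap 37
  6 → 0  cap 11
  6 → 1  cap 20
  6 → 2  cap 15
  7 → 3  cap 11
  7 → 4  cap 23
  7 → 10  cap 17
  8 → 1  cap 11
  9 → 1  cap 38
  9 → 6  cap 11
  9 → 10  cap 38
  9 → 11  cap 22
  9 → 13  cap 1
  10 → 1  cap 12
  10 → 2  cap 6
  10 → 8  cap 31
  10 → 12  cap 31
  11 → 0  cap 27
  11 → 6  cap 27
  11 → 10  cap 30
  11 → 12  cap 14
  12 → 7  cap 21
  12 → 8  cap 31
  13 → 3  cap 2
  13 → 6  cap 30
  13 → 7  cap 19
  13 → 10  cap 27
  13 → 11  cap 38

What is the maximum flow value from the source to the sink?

augment #1: 5→3→10→2 bottleneck 1, total now 1
augment #2: 5→9→6→2 bottleneck 11, total now 12
augment #3: 5→9→10→2 bottleneck 5, total now 17
augment #4: 5→11→6→2 bottleneck 4, total now 21
augment #5: 5→12→7→4→2 bottleneck 21, total now 42
augment #6: 5→9→13→7→4→2 bottleneck 1, total now 43
augment #7: 5→9→1→13→7→4→2 bottleneck 1, total now 44

Maximum flow value: 44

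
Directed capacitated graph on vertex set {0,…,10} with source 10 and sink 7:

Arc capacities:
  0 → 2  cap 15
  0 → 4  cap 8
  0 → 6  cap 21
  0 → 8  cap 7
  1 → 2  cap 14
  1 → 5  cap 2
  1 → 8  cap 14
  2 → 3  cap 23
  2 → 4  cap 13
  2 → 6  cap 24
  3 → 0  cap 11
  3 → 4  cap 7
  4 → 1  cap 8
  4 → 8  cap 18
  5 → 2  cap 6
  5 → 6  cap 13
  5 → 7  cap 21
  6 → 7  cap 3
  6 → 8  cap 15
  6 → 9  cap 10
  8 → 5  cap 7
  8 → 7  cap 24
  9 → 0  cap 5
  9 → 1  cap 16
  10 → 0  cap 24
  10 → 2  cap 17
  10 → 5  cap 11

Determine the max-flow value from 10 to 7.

Maximum flow value: 47

augment #1: 10→5→7 bottleneck 11, total now 11
augment #2: 10→0→6→7 bottleneck 3, total now 14
augment #3: 10→0→8→7 bottleneck 7, total now 21
augment #4: 10→0→4→8→7 bottleneck 8, total now 29
augment #5: 10→0→6→8→7 bottleneck 6, total now 35
augment #6: 10→2→4→8→7 bottleneck 3, total now 38
augment #7: 10→2→4→1→5→7 bottleneck 2, total now 40
augment #8: 10→2→4→8→5→7 bottleneck 7, total now 47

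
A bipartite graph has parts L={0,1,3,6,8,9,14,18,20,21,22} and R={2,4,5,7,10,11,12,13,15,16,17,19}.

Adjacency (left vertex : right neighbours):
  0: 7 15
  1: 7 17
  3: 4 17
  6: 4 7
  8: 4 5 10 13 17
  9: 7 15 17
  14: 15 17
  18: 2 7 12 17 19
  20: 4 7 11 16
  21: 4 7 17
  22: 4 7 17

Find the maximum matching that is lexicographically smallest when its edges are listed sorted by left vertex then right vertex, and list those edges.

Lex-smallest maximum matching: {(0,7), (1,17), (3,4), (8,5), (9,15), (18,2), (20,11)}

|M| = 7 (so the lex-smallest maximum matching has 7 edges)
process left vertices in ascending order; for each, take the smallest-labelled available neighbour that still permits 7 edges overall, or leave it unmatched if none does
lex-smallest matching: {0-7, 1-17, 3-4, 8-5, 9-15, 18-2, 20-11}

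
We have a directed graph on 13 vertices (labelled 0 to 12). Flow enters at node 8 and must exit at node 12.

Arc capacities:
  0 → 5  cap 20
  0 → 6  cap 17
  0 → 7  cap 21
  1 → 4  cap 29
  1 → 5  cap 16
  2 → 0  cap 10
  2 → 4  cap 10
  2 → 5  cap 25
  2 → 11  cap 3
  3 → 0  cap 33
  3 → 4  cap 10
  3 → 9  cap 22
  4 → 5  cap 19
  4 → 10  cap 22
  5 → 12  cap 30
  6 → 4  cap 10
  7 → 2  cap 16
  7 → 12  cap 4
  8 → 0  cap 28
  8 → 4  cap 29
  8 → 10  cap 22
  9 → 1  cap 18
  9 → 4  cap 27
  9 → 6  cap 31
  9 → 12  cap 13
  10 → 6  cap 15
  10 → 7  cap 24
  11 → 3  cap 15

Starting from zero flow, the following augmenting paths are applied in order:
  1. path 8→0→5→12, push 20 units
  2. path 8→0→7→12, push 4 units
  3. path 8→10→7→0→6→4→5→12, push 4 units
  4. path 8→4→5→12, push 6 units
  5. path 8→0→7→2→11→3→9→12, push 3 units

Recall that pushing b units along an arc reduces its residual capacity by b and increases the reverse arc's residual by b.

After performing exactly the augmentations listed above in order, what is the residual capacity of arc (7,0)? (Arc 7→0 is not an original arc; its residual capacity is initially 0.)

after path 1 (8→0→5→12, push 20): res(7,0)=0
after path 2 (8→0→7→12, push 4): res(7,0)=4
after path 3 (8→10→7→0→6→4→5→12, push 4): res(7,0)=0
after path 4 (8→4→5→12, push 6): res(7,0)=0
after path 5 (8→0→7→2→11→3→9→12, push 3): res(7,0)=3

Residual capacity of (7,0): 3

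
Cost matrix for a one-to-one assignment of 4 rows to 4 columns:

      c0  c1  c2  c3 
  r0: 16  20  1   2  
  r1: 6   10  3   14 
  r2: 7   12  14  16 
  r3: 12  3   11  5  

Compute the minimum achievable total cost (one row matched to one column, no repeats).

optimal assignment: row0→col3 (cost 2), row1→col2 (cost 3), row2→col0 (cost 7), row3→col1 (cost 3)
total = 2 + 3 + 7 + 3 = 15

Minimum assignment cost: 15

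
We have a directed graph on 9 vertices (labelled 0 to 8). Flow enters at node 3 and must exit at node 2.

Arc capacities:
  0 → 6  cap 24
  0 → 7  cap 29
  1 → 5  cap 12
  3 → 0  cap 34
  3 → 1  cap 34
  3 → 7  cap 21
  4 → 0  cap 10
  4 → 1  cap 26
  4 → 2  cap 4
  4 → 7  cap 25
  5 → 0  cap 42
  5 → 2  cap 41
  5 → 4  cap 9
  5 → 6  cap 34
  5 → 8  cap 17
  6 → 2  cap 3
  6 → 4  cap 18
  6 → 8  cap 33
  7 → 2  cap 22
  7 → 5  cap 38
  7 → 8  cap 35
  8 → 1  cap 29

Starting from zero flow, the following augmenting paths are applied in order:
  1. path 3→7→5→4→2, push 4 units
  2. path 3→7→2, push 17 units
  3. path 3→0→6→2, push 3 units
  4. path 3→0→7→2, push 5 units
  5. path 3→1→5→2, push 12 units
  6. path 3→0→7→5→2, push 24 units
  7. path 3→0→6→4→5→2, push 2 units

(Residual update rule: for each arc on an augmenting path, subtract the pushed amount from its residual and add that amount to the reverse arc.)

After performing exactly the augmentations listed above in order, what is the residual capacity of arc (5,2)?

after path 1 (3→7→5→4→2, push 4): res(5,2)=41
after path 2 (3→7→2, push 17): res(5,2)=41
after path 3 (3→0→6→2, push 3): res(5,2)=41
after path 4 (3→0→7→2, push 5): res(5,2)=41
after path 5 (3→1→5→2, push 12): res(5,2)=29
after path 6 (3→0→7→5→2, push 24): res(5,2)=5
after path 7 (3→0→6→4→5→2, push 2): res(5,2)=3

Residual capacity of (5,2): 3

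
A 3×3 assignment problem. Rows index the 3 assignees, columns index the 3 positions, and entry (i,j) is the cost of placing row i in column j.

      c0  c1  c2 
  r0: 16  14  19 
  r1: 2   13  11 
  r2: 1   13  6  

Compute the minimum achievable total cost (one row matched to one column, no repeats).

optimal assignment: row0→col1 (cost 14), row1→col0 (cost 2), row2→col2 (cost 6)
total = 14 + 2 + 6 = 22

Minimum assignment cost: 22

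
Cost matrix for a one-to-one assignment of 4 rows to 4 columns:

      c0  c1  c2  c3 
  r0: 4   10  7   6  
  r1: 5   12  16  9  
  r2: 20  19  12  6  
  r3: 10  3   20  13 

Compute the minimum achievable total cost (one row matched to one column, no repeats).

optimal assignment: row0→col2 (cost 7), row1→col0 (cost 5), row2→col3 (cost 6), row3→col1 (cost 3)
total = 7 + 5 + 6 + 3 = 21

Minimum assignment cost: 21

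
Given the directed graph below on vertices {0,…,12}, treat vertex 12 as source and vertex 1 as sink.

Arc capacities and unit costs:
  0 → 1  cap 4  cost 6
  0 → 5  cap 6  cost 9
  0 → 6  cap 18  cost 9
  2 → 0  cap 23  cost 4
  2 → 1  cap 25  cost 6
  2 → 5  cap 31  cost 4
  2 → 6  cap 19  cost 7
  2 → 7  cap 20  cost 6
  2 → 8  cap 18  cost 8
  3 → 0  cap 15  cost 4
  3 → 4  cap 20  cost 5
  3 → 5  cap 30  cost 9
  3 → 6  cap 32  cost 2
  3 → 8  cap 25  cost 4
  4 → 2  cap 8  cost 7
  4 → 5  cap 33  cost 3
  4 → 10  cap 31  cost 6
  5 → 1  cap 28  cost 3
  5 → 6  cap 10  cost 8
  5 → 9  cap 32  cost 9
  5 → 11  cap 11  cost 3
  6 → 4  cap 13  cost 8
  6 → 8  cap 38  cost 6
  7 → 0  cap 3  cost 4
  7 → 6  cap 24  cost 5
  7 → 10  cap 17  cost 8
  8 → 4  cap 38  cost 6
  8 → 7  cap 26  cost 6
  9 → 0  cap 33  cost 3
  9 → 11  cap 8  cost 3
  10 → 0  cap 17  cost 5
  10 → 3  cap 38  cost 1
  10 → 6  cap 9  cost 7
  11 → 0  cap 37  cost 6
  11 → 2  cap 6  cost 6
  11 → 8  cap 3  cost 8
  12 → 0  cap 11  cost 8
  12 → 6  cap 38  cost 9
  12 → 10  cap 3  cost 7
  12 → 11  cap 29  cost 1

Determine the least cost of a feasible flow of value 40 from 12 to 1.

shortest-cost path #1: 12→11→0→1 push 4 @ unit cost 13 (adds 52)
shortest-cost path #2: 12→11→2→1 push 6 @ unit cost 13 (adds 78)
shortest-cost path #3: 12→11→0→5→1 push 6 @ unit cost 19 (adds 114)
shortest-cost path #4: 12→10→3→4→5→1 push 3 @ unit cost 19 (adds 57)
shortest-cost path #5: 12→11→8→4→5→1 push 3 @ unit cost 21 (adds 63)
shortest-cost path #6: 12→6→4→5→1 push 13 @ unit cost 23 (adds 299)
shortest-cost path #7: 12→6→8→4→5→1 push 3 @ unit cost 27 (adds 81)
shortest-cost path #8: 12→6→8→4→2→1 push 2 @ unit cost 34 (adds 68)
total cost = 812

Minimum cost for 40 units: 812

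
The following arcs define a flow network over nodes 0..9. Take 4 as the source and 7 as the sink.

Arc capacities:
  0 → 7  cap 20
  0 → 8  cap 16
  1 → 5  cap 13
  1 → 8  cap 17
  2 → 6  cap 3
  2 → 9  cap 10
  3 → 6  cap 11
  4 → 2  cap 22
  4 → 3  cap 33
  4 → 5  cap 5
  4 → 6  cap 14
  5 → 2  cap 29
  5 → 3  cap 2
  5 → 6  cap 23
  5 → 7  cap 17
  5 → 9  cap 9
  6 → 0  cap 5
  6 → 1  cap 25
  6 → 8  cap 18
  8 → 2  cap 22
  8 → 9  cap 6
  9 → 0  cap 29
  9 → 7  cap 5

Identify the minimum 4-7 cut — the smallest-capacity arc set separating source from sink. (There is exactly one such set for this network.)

augment #1: 4→5→7 push 5
augment #2: 4→2→9→7 push 5
augment #3: 4→6→0→7 push 5
augment #4: 4→2→9→0→7 push 5
augment #5: 4→6→1→5→7 push 9
augment #6: 4→2→6→1→5→7 push 3
augment #7: 4→3→6→8→9→0→7 push 6
augment #8: 4→3→6→1→5→9→0→7 push 1
max flow = 39; residual-reachable set from 4 gives S-side
cut edges (S→T): {(1,5), (2,9), (4,5), (6,0), (8,9)} total cap 39

Min-cut arcs: {(1,5), (2,9), (4,5), (6,0), (8,9)} (total capacity 39)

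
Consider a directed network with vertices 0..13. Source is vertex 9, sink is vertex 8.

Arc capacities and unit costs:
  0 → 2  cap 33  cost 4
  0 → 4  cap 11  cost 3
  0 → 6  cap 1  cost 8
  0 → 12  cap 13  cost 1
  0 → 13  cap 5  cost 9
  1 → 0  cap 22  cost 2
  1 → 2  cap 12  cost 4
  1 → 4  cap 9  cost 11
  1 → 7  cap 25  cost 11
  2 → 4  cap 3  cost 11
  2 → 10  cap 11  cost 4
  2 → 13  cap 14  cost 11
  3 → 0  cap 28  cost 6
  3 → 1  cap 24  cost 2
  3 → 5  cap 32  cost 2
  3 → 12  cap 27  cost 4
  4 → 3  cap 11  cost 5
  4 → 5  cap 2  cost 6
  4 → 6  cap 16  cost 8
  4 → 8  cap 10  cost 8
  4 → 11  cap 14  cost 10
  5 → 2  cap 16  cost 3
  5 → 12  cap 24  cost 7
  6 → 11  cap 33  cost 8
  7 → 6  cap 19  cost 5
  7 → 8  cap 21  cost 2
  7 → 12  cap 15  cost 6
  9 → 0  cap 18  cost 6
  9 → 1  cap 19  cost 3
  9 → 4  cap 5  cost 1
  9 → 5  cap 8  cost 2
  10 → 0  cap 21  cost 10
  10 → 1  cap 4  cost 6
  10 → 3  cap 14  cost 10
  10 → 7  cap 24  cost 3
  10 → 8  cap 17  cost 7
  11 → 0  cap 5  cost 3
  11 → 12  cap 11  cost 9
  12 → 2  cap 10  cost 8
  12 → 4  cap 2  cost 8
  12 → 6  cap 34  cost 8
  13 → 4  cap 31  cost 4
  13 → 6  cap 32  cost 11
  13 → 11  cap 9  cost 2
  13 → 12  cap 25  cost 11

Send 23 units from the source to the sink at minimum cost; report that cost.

shortest-cost path #1: 9→4→8 push 5 @ unit cost 9 (adds 45)
shortest-cost path #2: 9→5→2→10→7→8 push 8 @ unit cost 14 (adds 112)
shortest-cost path #3: 9→1→7→8 push 10 @ unit cost 16 (adds 160)
total cost = 317

Minimum cost for 23 units: 317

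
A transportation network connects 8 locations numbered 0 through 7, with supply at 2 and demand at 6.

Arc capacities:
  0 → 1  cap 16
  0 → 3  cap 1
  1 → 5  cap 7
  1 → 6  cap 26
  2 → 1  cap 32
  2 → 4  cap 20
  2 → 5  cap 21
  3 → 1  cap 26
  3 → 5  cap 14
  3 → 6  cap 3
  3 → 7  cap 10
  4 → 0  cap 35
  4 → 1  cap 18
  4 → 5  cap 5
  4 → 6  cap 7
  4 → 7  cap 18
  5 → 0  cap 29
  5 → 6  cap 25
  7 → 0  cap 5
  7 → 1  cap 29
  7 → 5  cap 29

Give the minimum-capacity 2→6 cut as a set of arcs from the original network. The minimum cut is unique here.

augment #1: 2→1→6 push 26
augment #2: 2→4→6 push 7
augment #3: 2→5→6 push 21
augment #4: 2→1→5→6 push 4
augment #5: 2→4→0→3→6 push 1
max flow = 59; residual-reachable set from 2 gives S-side
cut edges (S→T): {(0,3), (1,6), (4,6), (5,6)} total cap 59

Min-cut arcs: {(0,3), (1,6), (4,6), (5,6)} (total capacity 59)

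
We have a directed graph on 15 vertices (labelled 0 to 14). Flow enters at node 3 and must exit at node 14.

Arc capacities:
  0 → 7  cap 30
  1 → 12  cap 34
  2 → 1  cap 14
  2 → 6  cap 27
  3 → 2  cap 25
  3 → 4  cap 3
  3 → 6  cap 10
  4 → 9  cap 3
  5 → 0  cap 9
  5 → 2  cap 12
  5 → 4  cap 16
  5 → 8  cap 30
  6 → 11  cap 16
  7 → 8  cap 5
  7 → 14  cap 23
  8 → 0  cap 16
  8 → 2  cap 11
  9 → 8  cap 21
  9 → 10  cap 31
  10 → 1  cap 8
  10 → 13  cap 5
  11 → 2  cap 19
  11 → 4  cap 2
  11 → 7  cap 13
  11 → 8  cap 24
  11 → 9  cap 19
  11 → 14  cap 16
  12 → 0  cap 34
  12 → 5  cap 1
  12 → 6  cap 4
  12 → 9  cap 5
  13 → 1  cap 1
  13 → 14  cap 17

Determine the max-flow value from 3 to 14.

Maximum flow value: 33

augment #1: 3→6→11→14 bottleneck 10, total now 10
augment #2: 3→2→6→11→14 bottleneck 6, total now 16
augment #3: 3→4→9→10→13→14 bottleneck 3, total now 19
augment #4: 3→2→1→12→0→7→14 bottleneck 14, total now 33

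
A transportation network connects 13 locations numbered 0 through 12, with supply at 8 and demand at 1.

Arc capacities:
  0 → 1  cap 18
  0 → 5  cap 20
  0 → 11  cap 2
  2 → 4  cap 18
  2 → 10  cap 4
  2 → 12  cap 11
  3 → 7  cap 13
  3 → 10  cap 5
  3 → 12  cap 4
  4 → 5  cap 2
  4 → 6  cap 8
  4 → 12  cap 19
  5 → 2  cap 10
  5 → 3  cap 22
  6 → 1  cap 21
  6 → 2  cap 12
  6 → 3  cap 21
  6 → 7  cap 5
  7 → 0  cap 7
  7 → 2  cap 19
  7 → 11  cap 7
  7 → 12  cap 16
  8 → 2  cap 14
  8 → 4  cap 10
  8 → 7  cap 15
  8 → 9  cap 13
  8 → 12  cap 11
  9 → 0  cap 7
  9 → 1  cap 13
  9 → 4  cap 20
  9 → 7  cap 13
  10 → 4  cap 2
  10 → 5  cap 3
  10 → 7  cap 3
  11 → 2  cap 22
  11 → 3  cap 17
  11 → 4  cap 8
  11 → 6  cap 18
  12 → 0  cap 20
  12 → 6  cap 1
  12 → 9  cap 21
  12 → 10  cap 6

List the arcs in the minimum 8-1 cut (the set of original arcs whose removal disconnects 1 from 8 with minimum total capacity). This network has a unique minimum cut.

augment #1: 8→9→1 push 13
augment #2: 8→4→6→1 push 8
augment #3: 8→7→0→1 push 7
augment #4: 8→12→0→1 push 11
augment #5: 8→2→12→6→1 push 1
augment #6: 8→7→11→6→1 push 7
augment #7: 8→2→12→0→11→6→1 push 2
max flow = 49; residual-reachable set from 8 gives S-side
cut edges (S→T): {(0,1), (0,11), (4,6), (7,11), (9,1), (12,6)} total cap 49

Min-cut arcs: {(0,1), (0,11), (4,6), (7,11), (9,1), (12,6)} (total capacity 49)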